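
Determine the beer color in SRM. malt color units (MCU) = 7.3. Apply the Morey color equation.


SRM = 1.4922 · MCU^0.6859
SRM = 1.4922 · 7.3^0.6859

5.8342 SRM


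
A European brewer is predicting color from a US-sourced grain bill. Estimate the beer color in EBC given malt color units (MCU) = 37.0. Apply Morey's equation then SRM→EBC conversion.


SRM = 1.4922·MCU^0.6859;  EBC = SRM·1.97
SRM = 1.4922·37.0^0.6859 = 17.7606
EBC = 17.7606·1.97

34.9883 EBC


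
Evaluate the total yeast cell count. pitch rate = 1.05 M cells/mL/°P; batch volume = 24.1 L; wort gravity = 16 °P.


cells (billions) = rate · V_L · °P
cells = 1.05 · 24.1 · 16

404.8800 billion cells


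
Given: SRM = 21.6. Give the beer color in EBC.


EBC = SRM · 1.97
EBC = 21.6 · 1.97

42.5520 EBC


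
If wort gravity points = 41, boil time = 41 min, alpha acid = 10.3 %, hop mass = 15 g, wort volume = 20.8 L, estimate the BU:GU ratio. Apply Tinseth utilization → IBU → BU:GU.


U = 1.65·0.000125^(GP/1000)·(1−e^(−0.04t))/4.15;  IBU = (α/100)·m·U·1000/V;  BU:GU = IBU/GP
U = 1.65·0.000125^(41/1000)·(1−e^(−0.04·41))/4.15 = 0.2217
IBU = (10.3/100)·15·0.2217·1000/20.8 = 16.4672
BU:GU = 16.4672/41

0.4016


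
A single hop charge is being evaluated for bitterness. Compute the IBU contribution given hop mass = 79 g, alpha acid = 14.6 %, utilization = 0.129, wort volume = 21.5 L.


IBU = (α/100)·mass·U·1000 / V
IBU = (14.6/100)·79·0.129·1000 / 21.5

69.2040 IBU


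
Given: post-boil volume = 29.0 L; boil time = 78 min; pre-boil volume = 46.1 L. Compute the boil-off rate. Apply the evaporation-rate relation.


rate = (V_pre − V_post) / (t_min/60)
rate = (46.1 − 29.0) / (78/60)

13.1538 L/hr


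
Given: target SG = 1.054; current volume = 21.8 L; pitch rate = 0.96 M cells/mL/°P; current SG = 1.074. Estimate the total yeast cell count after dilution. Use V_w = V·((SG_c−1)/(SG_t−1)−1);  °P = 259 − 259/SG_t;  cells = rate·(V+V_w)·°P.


V_w = 21.8·((1.074−1)/(1.054−1)−1) = 8.0741
V_final = 21.8 + 8.0741 = 29.8741
°P = 259 − 259/1.054 = 13.2694
cells = 0.96·29.8741·13.2694

380.5560 billion cells


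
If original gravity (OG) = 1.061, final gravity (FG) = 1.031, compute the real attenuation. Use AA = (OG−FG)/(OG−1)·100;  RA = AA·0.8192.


AA = (1.061 − 1.031)/(1.061 − 1)·100 = 49.1803
RA = 49.1803·0.8192

40.2885 %


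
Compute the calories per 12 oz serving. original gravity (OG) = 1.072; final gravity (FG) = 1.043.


ABW = (OG−FG)·131.25·0.79/FG;  °P = 259 − 259/SG (for OG→OE and FG→AE);  RE = 0.1808·OE + 0.8192·AE;  Cal = (6.9·ABW + 4·(RE−0.1))·FG·3.55
ABW = (1.072 − 1.043)·131.25·0.79/1.043 = 2.8830
OE = 259 − 259/1.072 = 17.3955 °P
AE = 259 − 259/1.043 = 10.6779 °P
RE = 0.1808·17.3955 + 0.8192·10.6779 = 11.8924 °P
Cal = (6.9·2.8830 + 4·(11.8924−0.1))·1.043·3.55

248.3076 kcal


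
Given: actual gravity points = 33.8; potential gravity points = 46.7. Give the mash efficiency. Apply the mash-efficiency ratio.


efficiency = actual / potential × 100
efficiency = 33.8 / 46.7 × 100

72.3769 %


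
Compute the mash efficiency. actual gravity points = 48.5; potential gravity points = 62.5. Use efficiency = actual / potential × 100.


efficiency = 48.5 / 62.5 × 100

77.6000 %


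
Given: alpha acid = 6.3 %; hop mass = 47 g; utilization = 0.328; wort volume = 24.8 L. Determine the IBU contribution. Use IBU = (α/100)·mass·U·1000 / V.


IBU = (6.3/100)·47·0.328·1000 / 24.8

39.1616 IBU


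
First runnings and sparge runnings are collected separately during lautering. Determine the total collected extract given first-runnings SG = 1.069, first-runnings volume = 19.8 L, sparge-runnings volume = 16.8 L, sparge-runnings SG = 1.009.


total = Σ (SG_i − 1)·1000·V_i
first = (1.069 − 1)·1000·19.8 = 1366.2000
sparge = (1.009 − 1)·1000·16.8 = 151.2000
total = 1366.2000 + 151.2000

1517.4000 gravity·L


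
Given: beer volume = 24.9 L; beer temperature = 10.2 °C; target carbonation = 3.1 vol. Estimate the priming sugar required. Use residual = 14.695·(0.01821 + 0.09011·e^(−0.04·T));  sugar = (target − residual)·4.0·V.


residual = 14.695·(0.01821 + 0.09011·e^(−0.04·10.2)) = 1.1481
sugar = (3.1 − 1.1481)·4.0·24.9

194.4054 g


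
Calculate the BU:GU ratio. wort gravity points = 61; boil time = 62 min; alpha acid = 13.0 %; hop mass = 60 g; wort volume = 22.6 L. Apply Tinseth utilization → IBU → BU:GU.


U = 1.65·0.000125^(GP/1000)·(1−e^(−0.04t))/4.15;  IBU = (α/100)·m·U·1000/V;  BU:GU = IBU/GP
U = 1.65·0.000125^(61/1000)·(1−e^(−0.04·62))/4.15 = 0.2106
IBU = (13.0/100)·60·0.2106·1000/22.6 = 72.6693
BU:GU = 72.6693/61

1.1913


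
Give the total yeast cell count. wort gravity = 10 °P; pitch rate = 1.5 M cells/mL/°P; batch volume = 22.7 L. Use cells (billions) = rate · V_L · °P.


cells = 1.5 · 22.7 · 10

340.5000 billion cells


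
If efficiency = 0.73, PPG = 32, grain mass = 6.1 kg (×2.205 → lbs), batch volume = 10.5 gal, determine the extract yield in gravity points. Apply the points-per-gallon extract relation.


points = lbs × PPG × eff / vol
lbs = 6.1 × 2.205 = 13.4505
points = 13.4505 × 32 × 0.73 / 10.5

29.9242 points


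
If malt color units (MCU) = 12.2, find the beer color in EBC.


SRM = 1.4922·MCU^0.6859;  EBC = SRM·1.97
SRM = 1.4922·12.2^0.6859 = 8.2978
EBC = 8.2978·1.97

16.3466 EBC


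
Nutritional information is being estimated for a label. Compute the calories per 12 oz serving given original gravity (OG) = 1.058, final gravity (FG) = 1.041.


ABW = (OG−FG)·131.25·0.79/FG;  °P = 259 − 259/SG (for OG→OE and FG→AE);  RE = 0.1808·OE + 0.8192·AE;  Cal = (6.9·ABW + 4·(RE−0.1))·FG·3.55
ABW = (1.058 − 1.041)·131.25·0.79/1.041 = 1.6933
OE = 259 − 259/1.058 = 14.1985 °P
AE = 259 − 259/1.041 = 10.2008 °P
RE = 0.1808·14.1985 + 0.8192·10.2008 = 10.9236 °P
Cal = (6.9·1.6933 + 4·(10.9236−0.1))·1.041·3.55

203.1730 kcal


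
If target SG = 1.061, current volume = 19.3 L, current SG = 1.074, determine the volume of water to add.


V_water = V·((SG_curr − 1)/(SG_target − 1) − 1)
V_water = 19.3·((1.074 − 1)/(1.061 − 1) − 1)

4.1131 L


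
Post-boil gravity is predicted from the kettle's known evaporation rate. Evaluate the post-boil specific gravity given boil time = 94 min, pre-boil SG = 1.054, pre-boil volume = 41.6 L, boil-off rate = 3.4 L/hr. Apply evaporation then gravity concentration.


V_post = V_pre − rate·(t/60);  SG_post = 1 + (SG_pre−1)·V_pre/V_post
V_post = 41.6 − 3.4·(94/60) = 36.2733
SG_post = 1 + (1.054 − 1)·41.6/36.2733

1.0619


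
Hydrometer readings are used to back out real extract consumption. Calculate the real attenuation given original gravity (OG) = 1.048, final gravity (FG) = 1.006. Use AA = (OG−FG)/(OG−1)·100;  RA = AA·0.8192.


AA = (1.048 − 1.006)/(1.048 − 1)·100 = 87.5000
RA = 87.5000·0.8192

71.6800 %


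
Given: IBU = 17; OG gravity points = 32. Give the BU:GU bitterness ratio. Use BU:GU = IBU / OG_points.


BU:GU = 17 / 32

0.5312


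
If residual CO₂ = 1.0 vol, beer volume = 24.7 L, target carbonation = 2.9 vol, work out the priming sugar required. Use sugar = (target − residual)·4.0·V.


sugar = (2.9 − 1.0)·4.0·24.7

187.7200 g


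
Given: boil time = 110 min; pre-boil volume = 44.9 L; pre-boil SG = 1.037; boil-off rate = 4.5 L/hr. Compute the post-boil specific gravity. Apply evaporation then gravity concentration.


V_post = V_pre − rate·(t/60);  SG_post = 1 + (SG_pre−1)·V_pre/V_post
V_post = 44.9 − 4.5·(110/60) = 36.6500
SG_post = 1 + (1.037 − 1)·44.9/36.6500

1.0453


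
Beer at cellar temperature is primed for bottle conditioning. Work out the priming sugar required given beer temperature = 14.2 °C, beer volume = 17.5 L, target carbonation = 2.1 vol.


residual = 14.695·(0.01821 + 0.09011·e^(−0.04·T));  sugar = (target − residual)·4.0·V
residual = 14.695·(0.01821 + 0.09011·e^(−0.04·14.2)) = 1.0179
sugar = (2.1 − 1.0179)·4.0·17.5

75.7439 g


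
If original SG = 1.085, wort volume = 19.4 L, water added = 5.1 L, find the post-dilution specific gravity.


SG_new = 1 + (SG_old − 1)·V_old/(V_old + V_water)
pts = (1.085 − 1)·1000·19.4/(19.4 + 5.1) = 67.3061
SG_new = 1 + 67.3061/1000

1.0673


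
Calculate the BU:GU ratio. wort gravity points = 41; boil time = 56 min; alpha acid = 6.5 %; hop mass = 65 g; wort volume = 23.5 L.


U = 1.65·0.000125^(GP/1000)·(1−e^(−0.04t))/4.15;  IBU = (α/100)·m·U·1000/V;  BU:GU = IBU/GP
U = 1.65·0.000125^(41/1000)·(1−e^(−0.04·56))/4.15 = 0.2458
IBU = (6.5/100)·65·0.2458·1000/23.5 = 44.1858
BU:GU = 44.1858/41

1.0777


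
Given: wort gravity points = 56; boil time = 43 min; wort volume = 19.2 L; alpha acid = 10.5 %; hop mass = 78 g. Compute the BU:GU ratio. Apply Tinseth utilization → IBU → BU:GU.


U = 1.65·0.000125^(GP/1000)·(1−e^(−0.04t))/4.15;  IBU = (α/100)·m·U·1000/V;  BU:GU = IBU/GP
U = 1.65·0.000125^(56/1000)·(1−e^(−0.04·43))/4.15 = 0.1973
IBU = (10.5/100)·78·0.1973·1000/19.2 = 84.1693
BU:GU = 84.1693/56

1.5030


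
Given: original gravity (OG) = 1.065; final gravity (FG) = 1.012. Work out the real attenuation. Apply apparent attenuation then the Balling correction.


AA = (OG−FG)/(OG−1)·100;  RA = AA·0.8192
AA = (1.065 − 1.012)/(1.065 − 1)·100 = 81.5385
RA = 81.5385·0.8192

66.7963 %


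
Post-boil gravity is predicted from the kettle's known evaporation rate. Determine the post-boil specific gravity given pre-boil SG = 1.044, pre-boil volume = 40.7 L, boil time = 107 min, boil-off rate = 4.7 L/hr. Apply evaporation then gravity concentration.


V_post = V_pre − rate·(t/60);  SG_post = 1 + (SG_pre−1)·V_pre/V_post
V_post = 40.7 − 4.7·(107/60) = 32.3183
SG_post = 1 + (1.044 − 1)·40.7/32.3183

1.0554


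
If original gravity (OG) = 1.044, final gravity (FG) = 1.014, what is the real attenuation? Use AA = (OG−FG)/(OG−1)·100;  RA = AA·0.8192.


AA = (1.044 − 1.014)/(1.044 − 1)·100 = 68.1818
RA = 68.1818·0.8192

55.8545 %


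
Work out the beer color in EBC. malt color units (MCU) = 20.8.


SRM = 1.4922·MCU^0.6859;  EBC = SRM·1.97
SRM = 1.4922·20.8^0.6859 = 11.9643
EBC = 11.9643·1.97

23.5696 EBC


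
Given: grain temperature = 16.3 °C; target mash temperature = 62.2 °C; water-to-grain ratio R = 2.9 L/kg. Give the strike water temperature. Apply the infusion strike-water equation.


T_strike = (0.41/R)·(T_mash − T_grain) + T_mash
T_strike = (0.41/2.9)·(62.2 − 16.3) + 62.2

68.6893 °C


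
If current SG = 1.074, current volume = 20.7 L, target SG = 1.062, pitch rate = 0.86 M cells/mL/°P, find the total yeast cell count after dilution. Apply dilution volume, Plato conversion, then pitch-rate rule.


V_w = V·((SG_c−1)/(SG_t−1)−1);  °P = 259 − 259/SG_t;  cells = rate·(V+V_w)·°P
V_w = 20.7·((1.074−1)/(1.062−1)−1) = 4.0065
V_final = 20.7 + 4.0065 = 24.7065
°P = 259 − 259/1.062 = 15.1205
cells = 0.86·24.7065·15.1205

321.2741 billion cells


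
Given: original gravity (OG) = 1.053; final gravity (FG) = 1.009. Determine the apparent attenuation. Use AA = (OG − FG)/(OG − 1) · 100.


AA = (1.053 − 1.009)/(1.053 − 1) · 100

83.0189 %


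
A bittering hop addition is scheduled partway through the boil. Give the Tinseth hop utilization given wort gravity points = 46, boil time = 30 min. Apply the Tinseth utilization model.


U = 1.65·0.000125^(GP/1000) · (1 − e^(−0.04·t))/4.15
bigness = 1.65·0.000125^(46/1000) = 1.0913
boil_factor = (1 − e^(−0.04·30))/4.15 = 0.1684
U = 1.0913 · 0.1684

0.1838


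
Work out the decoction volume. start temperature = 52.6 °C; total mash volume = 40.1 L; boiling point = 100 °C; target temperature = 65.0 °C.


V_dec = V_total·(T_target − T_start)/(T_boil − T_start)
V_dec = 40.1·(65.0 − 52.6)/(100 − 52.6)

10.4903 L


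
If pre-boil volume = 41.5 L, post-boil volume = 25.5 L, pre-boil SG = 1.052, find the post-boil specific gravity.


SG_post = 1 + (SG_pre − 1)·V_pre/V_post
pts_pre = (1.052 − 1)·1000 = 52.0000
pts_post = 52.0000·41.5/25.5 = 84.6275
SG_post = 1 + 84.6275/1000

1.0846


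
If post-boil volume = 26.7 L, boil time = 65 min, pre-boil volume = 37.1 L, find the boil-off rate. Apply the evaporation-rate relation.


rate = (V_pre − V_post) / (t_min/60)
rate = (37.1 − 26.7) / (65/60)

9.6000 L/hr


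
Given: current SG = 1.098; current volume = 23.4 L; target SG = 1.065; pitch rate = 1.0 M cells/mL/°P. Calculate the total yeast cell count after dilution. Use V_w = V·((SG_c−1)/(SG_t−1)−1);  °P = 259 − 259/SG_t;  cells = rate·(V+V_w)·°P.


V_w = 23.4·((1.098−1)/(1.065−1)−1) = 11.8800
V_final = 23.4 + 11.8800 = 35.2800
°P = 259 − 259/1.065 = 15.8075
cells = 1.0·35.2800·15.8075

557.6890 billion cells


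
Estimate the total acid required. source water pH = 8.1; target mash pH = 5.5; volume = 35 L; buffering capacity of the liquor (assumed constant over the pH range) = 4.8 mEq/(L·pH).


acid = buffering capacity · (pH_source − pH_target) · V
acid = 4.8 · (8.1 − 5.5) · 35

436.8000 mEq


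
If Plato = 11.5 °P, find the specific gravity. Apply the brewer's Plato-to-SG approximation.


SG = 259/(259 − P)
SG = 259/(259 − 11.5)

1.0465


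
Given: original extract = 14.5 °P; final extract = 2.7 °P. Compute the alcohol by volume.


SG = 259/(259 − P);  ABV = (OG − FG)·131.25
OG = 259/(259 − 14.5) = 1.0593
FG = 259/(259 − 2.7) = 1.0105
ABV = (1.0593 − 1.0105)·131.25

6.4011 % ABV


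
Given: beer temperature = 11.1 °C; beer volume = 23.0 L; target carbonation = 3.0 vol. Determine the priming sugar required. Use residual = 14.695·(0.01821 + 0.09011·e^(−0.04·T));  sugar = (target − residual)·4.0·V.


residual = 14.695·(0.01821 + 0.09011·e^(−0.04·11.1)) = 1.1170
sugar = (3.0 − 1.1170)·4.0·23.0

173.2357 g


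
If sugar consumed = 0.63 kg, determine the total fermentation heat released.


Q = m_sugar · 590 kJ/kg
Q = 0.63 · 590

371.7000 kJ


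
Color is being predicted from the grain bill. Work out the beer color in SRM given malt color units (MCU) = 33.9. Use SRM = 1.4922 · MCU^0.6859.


SRM = 1.4922 · 33.9^0.6859

16.7260 SRM


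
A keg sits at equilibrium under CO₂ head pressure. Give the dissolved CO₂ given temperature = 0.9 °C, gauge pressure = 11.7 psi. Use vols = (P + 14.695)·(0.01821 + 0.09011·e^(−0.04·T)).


vols = (11.7 + 14.695)·(0.01821 + 0.09011·e^(−0.04·0.9))

2.7750 volumes


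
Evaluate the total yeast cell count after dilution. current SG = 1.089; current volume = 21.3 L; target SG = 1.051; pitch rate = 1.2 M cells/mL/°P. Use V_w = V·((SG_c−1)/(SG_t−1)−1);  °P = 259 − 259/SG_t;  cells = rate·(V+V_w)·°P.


V_w = 21.3·((1.089−1)/(1.051−1)−1) = 15.8706
V_final = 21.3 + 15.8706 = 37.1706
°P = 259 − 259/1.051 = 12.5680
cells = 1.2·37.1706·12.5680

560.5933 billion cells


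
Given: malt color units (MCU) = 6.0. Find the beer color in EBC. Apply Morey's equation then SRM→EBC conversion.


SRM = 1.4922·MCU^0.6859;  EBC = SRM·1.97
SRM = 1.4922·6.0^0.6859 = 5.0999
EBC = 5.0999·1.97

10.0468 EBC


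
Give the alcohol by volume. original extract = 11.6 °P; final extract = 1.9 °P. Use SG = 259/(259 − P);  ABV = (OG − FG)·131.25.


OG = 259/(259 − 11.6) = 1.0469
FG = 259/(259 − 1.9) = 1.0074
ABV = (1.0469 − 1.0074)·131.25

5.1840 % ABV


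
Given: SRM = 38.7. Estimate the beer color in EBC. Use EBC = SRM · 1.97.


EBC = 38.7 · 1.97

76.2390 EBC


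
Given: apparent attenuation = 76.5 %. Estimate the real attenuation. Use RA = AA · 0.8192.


RA = 76.5 · 0.8192

62.6688 %


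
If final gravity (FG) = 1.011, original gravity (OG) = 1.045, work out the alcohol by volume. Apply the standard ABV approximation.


ABV = (OG − FG) · 131.25
ABV = (1.045 − 1.011) · 131.25

4.4625 % ABV


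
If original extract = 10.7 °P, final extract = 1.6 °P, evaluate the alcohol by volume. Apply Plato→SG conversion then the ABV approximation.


SG = 259/(259 − P);  ABV = (OG − FG)·131.25
OG = 259/(259 − 10.7) = 1.0431
FG = 259/(259 − 1.6) = 1.0062
ABV = (1.0431 − 1.0062)·131.25

4.8401 % ABV


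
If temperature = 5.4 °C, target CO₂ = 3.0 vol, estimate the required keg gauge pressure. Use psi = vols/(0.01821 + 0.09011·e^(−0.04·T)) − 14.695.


psi = 3.0/(0.01821 + 0.09011·e^(−0.04·5.4)) − 14.695

18.3393 psi


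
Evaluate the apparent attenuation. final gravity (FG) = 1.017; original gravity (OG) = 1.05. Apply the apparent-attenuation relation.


AA = (OG − FG)/(OG − 1) · 100
AA = (1.05 − 1.017)/(1.05 − 1) · 100

66.0000 %


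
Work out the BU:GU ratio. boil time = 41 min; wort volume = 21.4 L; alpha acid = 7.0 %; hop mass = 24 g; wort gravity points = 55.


U = 1.65·0.000125^(GP/1000)·(1−e^(−0.04t))/4.15;  IBU = (α/100)·m·U·1000/V;  BU:GU = IBU/GP
U = 1.65·0.000125^(55/1000)·(1−e^(−0.04·41))/4.15 = 0.1955
IBU = (7.0/100)·24·0.1955·1000/21.4 = 15.3464
BU:GU = 15.3464/55

0.2790


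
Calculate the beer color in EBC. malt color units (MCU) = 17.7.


SRM = 1.4922·MCU^0.6859;  EBC = SRM·1.97
SRM = 1.4922·17.7^0.6859 = 10.7106
EBC = 10.7106·1.97

21.0998 EBC


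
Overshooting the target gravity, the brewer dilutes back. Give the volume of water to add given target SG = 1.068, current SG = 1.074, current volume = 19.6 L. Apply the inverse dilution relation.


V_water = V·((SG_curr − 1)/(SG_target − 1) − 1)
V_water = 19.6·((1.074 − 1)/(1.068 − 1) − 1)

1.7294 L


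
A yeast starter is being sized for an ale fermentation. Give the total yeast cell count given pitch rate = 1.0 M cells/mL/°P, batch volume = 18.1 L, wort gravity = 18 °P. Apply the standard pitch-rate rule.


cells (billions) = rate · V_L · °P
cells = 1.0 · 18.1 · 18

325.8000 billion cells


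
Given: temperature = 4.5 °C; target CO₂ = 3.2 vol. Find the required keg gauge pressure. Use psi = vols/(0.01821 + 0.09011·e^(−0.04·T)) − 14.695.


psi = 3.2/(0.01821 + 0.09011·e^(−0.04·4.5)) − 14.695

19.5383 psi


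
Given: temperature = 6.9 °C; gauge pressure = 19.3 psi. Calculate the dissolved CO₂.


vols = (P + 14.695)·(0.01821 + 0.09011·e^(−0.04·T))
vols = (19.3 + 14.695)·(0.01821 + 0.09011·e^(−0.04·6.9))

2.9435 volumes


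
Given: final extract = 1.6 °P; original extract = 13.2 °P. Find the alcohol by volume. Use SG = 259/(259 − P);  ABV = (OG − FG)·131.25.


OG = 259/(259 − 13.2) = 1.0537
FG = 259/(259 − 1.6) = 1.0062
ABV = (1.0537 − 1.0062)·131.25

6.2326 % ABV


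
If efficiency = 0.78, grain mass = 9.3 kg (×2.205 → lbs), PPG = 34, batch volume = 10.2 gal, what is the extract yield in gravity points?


points = lbs × PPG × eff / vol
lbs = 9.3 × 2.205 = 20.5065
points = 20.5065 × 34 × 0.78 / 10.2

53.3169 points


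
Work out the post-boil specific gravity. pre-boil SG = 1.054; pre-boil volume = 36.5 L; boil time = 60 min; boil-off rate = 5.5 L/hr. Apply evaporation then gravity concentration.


V_post = V_pre − rate·(t/60);  SG_post = 1 + (SG_pre−1)·V_pre/V_post
V_post = 36.5 − 5.5·(60/60) = 31.0000
SG_post = 1 + (1.054 − 1)·36.5/31.0000

1.0636


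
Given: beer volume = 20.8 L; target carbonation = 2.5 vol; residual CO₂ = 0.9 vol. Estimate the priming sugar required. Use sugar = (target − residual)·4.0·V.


sugar = (2.5 − 0.9)·4.0·20.8

133.1200 g


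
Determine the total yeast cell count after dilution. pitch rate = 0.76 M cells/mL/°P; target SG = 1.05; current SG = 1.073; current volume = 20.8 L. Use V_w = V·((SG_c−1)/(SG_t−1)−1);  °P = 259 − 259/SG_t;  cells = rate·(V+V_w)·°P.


V_w = 20.8·((1.073−1)/(1.05−1)−1) = 9.5680
V_final = 20.8 + 9.5680 = 30.3680
°P = 259 − 259/1.05 = 12.3333
cells = 0.76·30.3680·12.3333

284.6494 billion cells


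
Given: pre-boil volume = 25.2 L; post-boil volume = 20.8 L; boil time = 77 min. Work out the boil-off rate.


rate = (V_pre − V_post) / (t_min/60)
rate = (25.2 − 20.8) / (77/60)

3.4286 L/hr


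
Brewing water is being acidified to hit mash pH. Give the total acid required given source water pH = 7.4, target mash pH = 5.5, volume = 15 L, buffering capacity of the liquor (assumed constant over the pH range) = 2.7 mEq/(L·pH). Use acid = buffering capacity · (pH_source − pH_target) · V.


acid = 2.7 · (7.4 − 5.5) · 15

76.9500 mEq


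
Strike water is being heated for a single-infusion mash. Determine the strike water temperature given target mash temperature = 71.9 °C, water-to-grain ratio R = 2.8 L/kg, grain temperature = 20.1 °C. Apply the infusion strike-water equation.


T_strike = (0.41/R)·(T_mash − T_grain) + T_mash
T_strike = (0.41/2.8)·(71.9 − 20.1) + 71.9

79.4850 °C


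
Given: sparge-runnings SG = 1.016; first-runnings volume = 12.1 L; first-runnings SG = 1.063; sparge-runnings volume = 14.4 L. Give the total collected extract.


total = Σ (SG_i − 1)·1000·V_i
first = (1.063 − 1)·1000·12.1 = 762.3000
sparge = (1.016 − 1)·1000·14.4 = 230.4000
total = 762.3000 + 230.4000

992.7000 gravity·L


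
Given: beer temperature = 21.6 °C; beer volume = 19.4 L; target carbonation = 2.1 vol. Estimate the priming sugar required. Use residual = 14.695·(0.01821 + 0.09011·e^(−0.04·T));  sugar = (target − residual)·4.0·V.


residual = 14.695·(0.01821 + 0.09011·e^(−0.04·21.6)) = 0.8257
sugar = (2.1 − 0.8257)·4.0·19.4

98.8860 g


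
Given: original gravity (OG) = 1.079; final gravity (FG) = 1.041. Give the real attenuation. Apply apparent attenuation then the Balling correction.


AA = (OG−FG)/(OG−1)·100;  RA = AA·0.8192
AA = (1.079 − 1.041)/(1.079 − 1)·100 = 48.1013
RA = 48.1013·0.8192

39.4046 %


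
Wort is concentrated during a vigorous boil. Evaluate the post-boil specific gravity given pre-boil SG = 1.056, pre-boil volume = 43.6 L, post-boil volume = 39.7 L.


SG_post = 1 + (SG_pre − 1)·V_pre/V_post
pts_pre = (1.056 − 1)·1000 = 56.0000
pts_post = 56.0000·43.6/39.7 = 61.5013
SG_post = 1 + 61.5013/1000

1.0615


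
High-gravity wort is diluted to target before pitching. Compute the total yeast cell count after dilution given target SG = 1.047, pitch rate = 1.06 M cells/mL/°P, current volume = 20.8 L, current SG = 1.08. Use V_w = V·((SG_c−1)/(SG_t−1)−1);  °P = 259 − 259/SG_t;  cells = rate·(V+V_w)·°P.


V_w = 20.8·((1.08−1)/(1.047−1)−1) = 14.6043
V_final = 20.8 + 14.6043 = 35.4043
°P = 259 − 259/1.047 = 11.6266
cells = 1.06·35.4043·11.6266

436.3272 billion cells


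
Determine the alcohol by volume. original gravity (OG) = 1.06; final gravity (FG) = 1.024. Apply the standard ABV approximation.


ABV = (OG − FG) · 131.25
ABV = (1.06 − 1.024) · 131.25

4.7250 % ABV


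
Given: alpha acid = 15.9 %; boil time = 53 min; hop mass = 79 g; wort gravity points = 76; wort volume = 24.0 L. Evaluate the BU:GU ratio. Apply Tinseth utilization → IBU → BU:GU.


U = 1.65·0.000125^(GP/1000)·(1−e^(−0.04t))/4.15;  IBU = (α/100)·m·U·1000/V;  BU:GU = IBU/GP
U = 1.65·0.000125^(76/1000)·(1−e^(−0.04·53))/4.15 = 0.1767
IBU = (15.9/100)·79·0.1767·1000/24.0 = 92.4871
BU:GU = 92.4871/76

1.2169


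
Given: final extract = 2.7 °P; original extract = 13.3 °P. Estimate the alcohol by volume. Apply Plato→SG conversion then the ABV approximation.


SG = 259/(259 − P);  ABV = (OG − FG)·131.25
OG = 259/(259 − 13.3) = 1.0541
FG = 259/(259 − 2.7) = 1.0105
ABV = (1.0541 − 1.0105)·131.25

5.7220 % ABV


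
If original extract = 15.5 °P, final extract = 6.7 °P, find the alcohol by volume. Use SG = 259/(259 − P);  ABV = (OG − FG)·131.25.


OG = 259/(259 − 15.5) = 1.0637
FG = 259/(259 − 6.7) = 1.0266
ABV = (1.0637 − 1.0266)·131.25

4.8693 % ABV


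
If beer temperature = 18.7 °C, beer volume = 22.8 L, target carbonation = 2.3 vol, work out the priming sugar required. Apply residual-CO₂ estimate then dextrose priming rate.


residual = 14.695·(0.01821 + 0.09011·e^(−0.04·T));  sugar = (target − residual)·4.0·V
residual = 14.695·(0.01821 + 0.09011·e^(−0.04·18.7)) = 0.8943
sugar = (2.3 − 0.8943)·4.0·22.8

128.1962 g


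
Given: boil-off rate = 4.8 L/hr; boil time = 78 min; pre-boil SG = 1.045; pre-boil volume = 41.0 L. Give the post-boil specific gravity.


V_post = V_pre − rate·(t/60);  SG_post = 1 + (SG_pre−1)·V_pre/V_post
V_post = 41.0 − 4.8·(78/60) = 34.7600
SG_post = 1 + (1.045 − 1)·41.0/34.7600

1.0531


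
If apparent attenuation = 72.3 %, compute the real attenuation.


RA = AA · 0.8192
RA = 72.3 · 0.8192

59.2282 %


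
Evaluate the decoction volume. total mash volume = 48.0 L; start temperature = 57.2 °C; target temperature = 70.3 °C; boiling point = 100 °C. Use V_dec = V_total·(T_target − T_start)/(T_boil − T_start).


V_dec = 48.0·(70.3 − 57.2)/(100 − 57.2)

14.6916 L


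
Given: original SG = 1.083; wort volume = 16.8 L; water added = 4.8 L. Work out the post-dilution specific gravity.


SG_new = 1 + (SG_old − 1)·V_old/(V_old + V_water)
pts = (1.083 − 1)·1000·16.8/(16.8 + 4.8) = 64.5556
SG_new = 1 + 64.5556/1000

1.0646


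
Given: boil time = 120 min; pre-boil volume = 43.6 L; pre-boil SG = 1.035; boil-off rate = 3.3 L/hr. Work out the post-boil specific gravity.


V_post = V_pre − rate·(t/60);  SG_post = 1 + (SG_pre−1)·V_pre/V_post
V_post = 43.6 − 3.3·(120/60) = 37.0000
SG_post = 1 + (1.035 − 1)·43.6/37.0000

1.0412


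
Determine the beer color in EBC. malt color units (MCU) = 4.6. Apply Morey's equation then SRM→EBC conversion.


SRM = 1.4922·MCU^0.6859;  EBC = SRM·1.97
SRM = 1.4922·4.6^0.6859 = 4.2502
EBC = 4.2502·1.97

8.3730 EBC


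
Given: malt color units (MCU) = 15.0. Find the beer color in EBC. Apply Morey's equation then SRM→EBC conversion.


SRM = 1.4922·MCU^0.6859;  EBC = SRM·1.97
SRM = 1.4922·15.0^0.6859 = 9.5611
EBC = 9.5611·1.97

18.8354 EBC


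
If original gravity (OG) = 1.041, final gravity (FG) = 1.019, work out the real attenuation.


AA = (OG−FG)/(OG−1)·100;  RA = AA·0.8192
AA = (1.041 − 1.019)/(1.041 − 1)·100 = 53.6585
RA = 53.6585·0.8192

43.9571 %


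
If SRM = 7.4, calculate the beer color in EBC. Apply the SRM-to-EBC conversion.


EBC = SRM · 1.97
EBC = 7.4 · 1.97

14.5780 EBC


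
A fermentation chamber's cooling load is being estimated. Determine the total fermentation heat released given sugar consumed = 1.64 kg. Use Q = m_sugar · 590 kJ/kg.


Q = 1.64 · 590

967.6000 kJ


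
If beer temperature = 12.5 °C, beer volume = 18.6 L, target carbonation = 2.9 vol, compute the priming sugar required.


residual = 14.695·(0.01821 + 0.09011·e^(−0.04·T));  sugar = (target − residual)·4.0·V
residual = 14.695·(0.01821 + 0.09011·e^(−0.04·12.5)) = 1.0707
sugar = (2.9 − 1.0707)·4.0·18.6

136.0967 g


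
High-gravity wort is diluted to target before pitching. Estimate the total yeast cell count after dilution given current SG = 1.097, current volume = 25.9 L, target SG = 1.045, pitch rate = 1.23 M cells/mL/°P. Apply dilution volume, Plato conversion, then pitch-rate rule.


V_w = V·((SG_c−1)/(SG_t−1)−1);  °P = 259 − 259/SG_t;  cells = rate·(V+V_w)·°P
V_w = 25.9·((1.097−1)/(1.045−1)−1) = 29.9289
V_final = 25.9 + 29.9289 = 55.8289
°P = 259 − 259/1.045 = 11.1531
cells = 1.23·55.8289·11.1531

765.8789 billion cells


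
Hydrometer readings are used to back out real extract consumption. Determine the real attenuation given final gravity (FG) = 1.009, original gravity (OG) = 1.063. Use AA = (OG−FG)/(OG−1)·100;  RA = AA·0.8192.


AA = (1.063 − 1.009)/(1.063 − 1)·100 = 85.7143
RA = 85.7143·0.8192

70.2171 %


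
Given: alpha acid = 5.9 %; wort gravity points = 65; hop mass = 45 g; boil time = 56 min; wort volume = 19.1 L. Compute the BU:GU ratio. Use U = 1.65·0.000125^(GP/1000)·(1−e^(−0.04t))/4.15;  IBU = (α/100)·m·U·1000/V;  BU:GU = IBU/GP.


U = 1.65·0.000125^(65/1000)·(1−e^(−0.04·56))/4.15 = 0.1981
IBU = (5.9/100)·45·0.1981·1000/19.1 = 27.5347
BU:GU = 27.5347/65

0.4236


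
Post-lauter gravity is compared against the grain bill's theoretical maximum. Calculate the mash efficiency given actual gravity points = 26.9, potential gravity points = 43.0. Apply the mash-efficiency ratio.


efficiency = actual / potential × 100
efficiency = 26.9 / 43.0 × 100

62.5581 %


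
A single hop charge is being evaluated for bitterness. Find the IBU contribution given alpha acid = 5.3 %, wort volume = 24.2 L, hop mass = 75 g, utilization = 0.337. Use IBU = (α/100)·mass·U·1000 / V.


IBU = (5.3/100)·75·0.337·1000 / 24.2

55.3543 IBU


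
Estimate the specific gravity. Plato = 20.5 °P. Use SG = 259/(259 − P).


SG = 259/(259 − 20.5)

1.0860


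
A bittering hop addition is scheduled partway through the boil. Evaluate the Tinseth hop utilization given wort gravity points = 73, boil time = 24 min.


U = 1.65·0.000125^(GP/1000) · (1 − e^(−0.04·t))/4.15
bigness = 1.65·0.000125^(73/1000) = 0.8562
boil_factor = (1 − e^(−0.04·24))/4.15 = 0.1487
U = 0.8562 · 0.1487

0.1273


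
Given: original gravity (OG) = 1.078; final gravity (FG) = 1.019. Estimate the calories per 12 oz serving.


ABW = (OG−FG)·131.25·0.79/FG;  °P = 259 − 259/SG (for OG→OE and FG→AE);  RE = 0.1808·OE + 0.8192·AE;  Cal = (6.9·ABW + 4·(RE−0.1))·FG·3.55
ABW = (1.078 − 1.019)·131.25·0.79/1.019 = 6.0035
OE = 259 − 259/1.078 = 18.7403 °P
AE = 259 − 259/1.019 = 4.8292 °P
RE = 0.1808·18.7403 + 0.8192·4.8292 = 7.3444 °P
Cal = (6.9·6.0035 + 4·(7.3444−0.1))·1.019·3.55

254.6741 kcal


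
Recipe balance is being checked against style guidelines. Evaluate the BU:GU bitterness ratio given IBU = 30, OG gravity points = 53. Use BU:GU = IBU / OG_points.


BU:GU = 30 / 53

0.5660


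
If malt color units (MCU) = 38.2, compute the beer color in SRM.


SRM = 1.4922 · MCU^0.6859
SRM = 1.4922 · 38.2^0.6859

18.1537 SRM


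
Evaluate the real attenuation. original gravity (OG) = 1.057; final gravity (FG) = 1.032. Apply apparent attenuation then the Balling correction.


AA = (OG−FG)/(OG−1)·100;  RA = AA·0.8192
AA = (1.057 − 1.032)/(1.057 − 1)·100 = 43.8596
RA = 43.8596·0.8192

35.9298 %


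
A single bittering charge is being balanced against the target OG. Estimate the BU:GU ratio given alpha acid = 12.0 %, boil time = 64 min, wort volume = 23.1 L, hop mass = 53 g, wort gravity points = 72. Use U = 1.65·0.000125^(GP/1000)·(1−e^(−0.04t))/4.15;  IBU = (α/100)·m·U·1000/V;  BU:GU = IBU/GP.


U = 1.65·0.000125^(72/1000)·(1−e^(−0.04·64))/4.15 = 0.1921
IBU = (12.0/100)·53·0.1921·1000/23.1 = 52.8831
BU:GU = 52.8831/72

0.7345


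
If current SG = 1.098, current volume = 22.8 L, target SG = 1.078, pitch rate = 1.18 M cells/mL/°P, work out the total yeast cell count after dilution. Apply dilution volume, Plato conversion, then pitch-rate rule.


V_w = V·((SG_c−1)/(SG_t−1)−1);  °P = 259 − 259/SG_t;  cells = rate·(V+V_w)·°P
V_w = 22.8·((1.098−1)/(1.078−1)−1) = 5.8462
V_final = 22.8 + 5.8462 = 28.6462
°P = 259 − 259/1.078 = 18.7403
cells = 1.18·28.6462·18.7403

633.4669 billion cells


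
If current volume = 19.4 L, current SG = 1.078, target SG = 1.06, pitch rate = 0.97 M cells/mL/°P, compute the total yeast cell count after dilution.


V_w = V·((SG_c−1)/(SG_t−1)−1);  °P = 259 − 259/SG_t;  cells = rate·(V+V_w)·°P
V_w = 19.4·((1.078−1)/(1.06−1)−1) = 5.8200
V_final = 19.4 + 5.8200 = 25.2200
°P = 259 − 259/1.06 = 14.6604
cells = 0.97·25.2200·14.6604

358.6427 billion cells


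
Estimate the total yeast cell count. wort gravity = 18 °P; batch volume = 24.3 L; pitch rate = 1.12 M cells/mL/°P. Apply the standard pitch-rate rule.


cells (billions) = rate · V_L · °P
cells = 1.12 · 24.3 · 18

489.8880 billion cells


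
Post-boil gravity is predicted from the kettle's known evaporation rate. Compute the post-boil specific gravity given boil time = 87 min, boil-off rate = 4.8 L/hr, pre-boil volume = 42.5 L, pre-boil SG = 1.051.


V_post = V_pre − rate·(t/60);  SG_post = 1 + (SG_pre−1)·V_pre/V_post
V_post = 42.5 − 4.8·(87/60) = 35.5400
SG_post = 1 + (1.051 − 1)·42.5/35.5400

1.0610


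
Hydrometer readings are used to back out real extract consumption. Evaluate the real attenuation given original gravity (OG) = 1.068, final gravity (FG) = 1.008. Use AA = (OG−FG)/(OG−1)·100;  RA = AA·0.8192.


AA = (1.068 − 1.008)/(1.068 − 1)·100 = 88.2353
RA = 88.2353·0.8192

72.2824 %


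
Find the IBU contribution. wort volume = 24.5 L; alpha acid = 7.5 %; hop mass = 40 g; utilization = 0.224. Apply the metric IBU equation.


IBU = (α/100)·mass·U·1000 / V
IBU = (7.5/100)·40·0.224·1000 / 24.5

27.4286 IBU


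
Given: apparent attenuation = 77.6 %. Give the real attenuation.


RA = AA · 0.8192
RA = 77.6 · 0.8192

63.5699 %


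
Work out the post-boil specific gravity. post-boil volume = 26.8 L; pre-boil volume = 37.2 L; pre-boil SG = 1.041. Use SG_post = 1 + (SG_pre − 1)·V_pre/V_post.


pts_pre = (1.041 − 1)·1000 = 41.0000
pts_post = 41.0000·37.2/26.8 = 56.9104
SG_post = 1 + 56.9104/1000

1.0569


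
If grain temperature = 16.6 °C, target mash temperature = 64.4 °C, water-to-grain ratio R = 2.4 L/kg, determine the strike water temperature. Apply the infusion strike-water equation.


T_strike = (0.41/R)·(T_mash − T_grain) + T_mash
T_strike = (0.41/2.4)·(64.4 − 16.6) + 64.4

72.5658 °C


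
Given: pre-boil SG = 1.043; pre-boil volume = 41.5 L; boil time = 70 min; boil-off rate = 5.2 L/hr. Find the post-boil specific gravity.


V_post = V_pre − rate·(t/60);  SG_post = 1 + (SG_pre−1)·V_pre/V_post
V_post = 41.5 − 5.2·(70/60) = 35.4333
SG_post = 1 + (1.043 − 1)·41.5/35.4333

1.0504


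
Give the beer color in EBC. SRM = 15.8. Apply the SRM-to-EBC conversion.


EBC = SRM · 1.97
EBC = 15.8 · 1.97

31.1260 EBC


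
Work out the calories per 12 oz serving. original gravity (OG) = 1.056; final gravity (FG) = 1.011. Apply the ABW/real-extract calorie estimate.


ABW = (OG−FG)·131.25·0.79/FG;  °P = 259 − 259/SG (for OG→OE and FG→AE);  RE = 0.1808·OE + 0.8192·AE;  Cal = (6.9·ABW + 4·(RE−0.1))·FG·3.55
ABW = (1.056 − 1.011)·131.25·0.79/1.011 = 4.6152
OE = 259 − 259/1.056 = 13.7348 °P
AE = 259 − 259/1.011 = 2.8180 °P
RE = 0.1808·13.7348 + 0.8192·2.8180 = 4.7918 °P
Cal = (6.9·4.6152 + 4·(4.7918−0.1))·1.011·3.55

181.6481 kcal


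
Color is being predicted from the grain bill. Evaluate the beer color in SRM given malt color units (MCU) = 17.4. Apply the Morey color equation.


SRM = 1.4922 · MCU^0.6859
SRM = 1.4922 · 17.4^0.6859

10.5857 SRM


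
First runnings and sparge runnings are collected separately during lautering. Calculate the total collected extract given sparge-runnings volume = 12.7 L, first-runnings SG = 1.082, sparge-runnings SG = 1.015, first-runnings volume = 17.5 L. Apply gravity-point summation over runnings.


total = Σ (SG_i − 1)·1000·V_i
first = (1.082 − 1)·1000·17.5 = 1435.0000
sparge = (1.015 − 1)·1000·12.7 = 190.5000
total = 1435.0000 + 190.5000

1625.5000 gravity·L


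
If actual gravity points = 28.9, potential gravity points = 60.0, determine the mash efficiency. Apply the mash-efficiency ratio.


efficiency = actual / potential × 100
efficiency = 28.9 / 60.0 × 100

48.1667 %


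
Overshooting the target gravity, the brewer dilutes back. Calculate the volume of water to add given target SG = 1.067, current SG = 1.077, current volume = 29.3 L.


V_water = V·((SG_curr − 1)/(SG_target − 1) − 1)
V_water = 29.3·((1.077 − 1)/(1.067 − 1) − 1)

4.3731 L


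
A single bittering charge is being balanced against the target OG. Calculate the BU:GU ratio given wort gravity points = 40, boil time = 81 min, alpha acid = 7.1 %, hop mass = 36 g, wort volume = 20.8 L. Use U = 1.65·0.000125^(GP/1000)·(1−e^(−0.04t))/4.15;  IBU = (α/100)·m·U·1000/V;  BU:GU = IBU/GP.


U = 1.65·0.000125^(40/1000)·(1−e^(−0.04·81))/4.15 = 0.2667
IBU = (7.1/100)·36·0.2667·1000/20.8 = 32.7687
BU:GU = 32.7687/40

0.8192


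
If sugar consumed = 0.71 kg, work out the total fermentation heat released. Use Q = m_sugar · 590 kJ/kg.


Q = 0.71 · 590

418.9000 kJ


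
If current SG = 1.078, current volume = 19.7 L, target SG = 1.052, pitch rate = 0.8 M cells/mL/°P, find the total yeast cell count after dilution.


V_w = V·((SG_c−1)/(SG_t−1)−1);  °P = 259 − 259/SG_t;  cells = rate·(V+V_w)·°P
V_w = 19.7·((1.078−1)/(1.052−1)−1) = 9.8500
V_final = 19.7 + 9.8500 = 29.5500
°P = 259 − 259/1.052 = 12.8023
cells = 0.8·29.5500·12.8023

302.6459 billion cells


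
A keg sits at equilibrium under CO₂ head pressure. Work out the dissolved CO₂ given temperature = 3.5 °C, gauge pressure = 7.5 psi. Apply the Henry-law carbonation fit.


vols = (P + 14.695)·(0.01821 + 0.09011·e^(−0.04·T))
vols = (7.5 + 14.695)·(0.01821 + 0.09011·e^(−0.04·3.5))

2.1429 volumes


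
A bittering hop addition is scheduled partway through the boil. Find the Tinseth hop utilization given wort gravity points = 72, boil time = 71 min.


U = 1.65·0.000125^(GP/1000) · (1 − e^(−0.04·t))/4.15
bigness = 1.65·0.000125^(72/1000) = 0.8639
boil_factor = (1 − e^(−0.04·71))/4.15 = 0.2269
U = 0.8639 · 0.2269

0.1960


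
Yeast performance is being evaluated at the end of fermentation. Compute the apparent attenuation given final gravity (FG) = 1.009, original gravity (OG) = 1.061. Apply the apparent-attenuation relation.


AA = (OG − FG)/(OG − 1) · 100
AA = (1.061 − 1.009)/(1.061 − 1) · 100

85.2459 %


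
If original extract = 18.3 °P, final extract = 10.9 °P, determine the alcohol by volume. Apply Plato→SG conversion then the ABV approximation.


SG = 259/(259 − P);  ABV = (OG − FG)·131.25
OG = 259/(259 − 18.3) = 1.0760
FG = 259/(259 − 10.9) = 1.0439
ABV = (1.0760 − 1.0439)·131.25

4.2124 % ABV


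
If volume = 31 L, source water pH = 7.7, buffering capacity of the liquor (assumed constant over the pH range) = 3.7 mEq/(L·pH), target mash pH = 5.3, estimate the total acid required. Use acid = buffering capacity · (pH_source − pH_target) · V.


acid = 3.7 · (7.7 − 5.3) · 31

275.2800 mEq


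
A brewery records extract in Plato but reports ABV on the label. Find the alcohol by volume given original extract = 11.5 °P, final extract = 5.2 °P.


SG = 259/(259 − P);  ABV = (OG − FG)·131.25
OG = 259/(259 − 11.5) = 1.0465
FG = 259/(259 − 5.2) = 1.0205
ABV = (1.0465 − 1.0205)·131.25

3.4094 % ABV


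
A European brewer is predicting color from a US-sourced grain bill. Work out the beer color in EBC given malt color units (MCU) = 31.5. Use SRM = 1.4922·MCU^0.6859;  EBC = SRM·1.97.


SRM = 1.4922·31.5^0.6859 = 15.9044
EBC = 15.9044·1.97

31.3317 EBC


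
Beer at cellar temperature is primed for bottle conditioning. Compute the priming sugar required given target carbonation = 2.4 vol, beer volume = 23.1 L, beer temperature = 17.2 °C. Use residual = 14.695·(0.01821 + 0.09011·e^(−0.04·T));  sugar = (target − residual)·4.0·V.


residual = 14.695·(0.01821 + 0.09011·e^(−0.04·17.2)) = 0.9331
sugar = (2.4 − 0.9331)·4.0·23.1

135.5419 g
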